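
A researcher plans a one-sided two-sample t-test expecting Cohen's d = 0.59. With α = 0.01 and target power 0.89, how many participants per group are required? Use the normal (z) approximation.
n = 73 per group

Sample size formula (two-sample t-test, normal approximation):
n = 2 · ((z_α + z_β) / d)²

z_α = 2.326 (for α = 0.01, one-sided)
z_β = 1.227 (for power = 0.89)
d = 0.59

n = 2 · ((2.326 + 1.227) / 0.59)²
n = 2 · (6.022)²
n ≈ 72.53
Round up to the next whole number: n = 73 per group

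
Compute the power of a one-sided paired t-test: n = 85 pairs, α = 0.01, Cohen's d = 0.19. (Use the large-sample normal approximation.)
Power ≈ 0.28

Power calculation (paired t-test, normal approximation):
z_β = d · √n - z_α
z_β = 0.19 · √85 - 2.326
z_β = 0.19 · 9.220 - 2.326
z_β = -0.575

Power = Φ(z_β) = Φ(-0.575) ≈ 0.283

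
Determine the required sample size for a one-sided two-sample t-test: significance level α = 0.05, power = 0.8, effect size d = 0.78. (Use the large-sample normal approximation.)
n = 21 per group

Sample size formula (two-sample t-test, normal approximation):
n = 2 · ((z_α + z_β) / d)²

z_α = 1.645 (for α = 0.05, one-sided)
z_β = 0.842 (for power = 0.8)
d = 0.78

n = 2 · ((1.645 + 0.842) / 0.78)²
n = 2 · (3.188)²
n ≈ 20.33
Round up to the next whole number: n = 21 per group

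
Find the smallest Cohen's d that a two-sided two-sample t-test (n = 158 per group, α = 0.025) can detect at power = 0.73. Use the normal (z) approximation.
d ≈ 0.32

Minimum detectable effect (two-sample t-test, normal approximation):
d = (z_{α/2} + z_β) / √(n/2)
d = (2.241 + 0.613) / √(158/2)
d = 2.854 / 8.888
d ≈ 0.32

By Cohen's convention (0.2 small / 0.5 medium / 0.8 large): small effect.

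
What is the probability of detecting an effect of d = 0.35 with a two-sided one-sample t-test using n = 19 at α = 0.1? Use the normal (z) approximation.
Power ≈ 0.45

Power calculation (one-sample t-test, normal approximation):
z_β = d · √n - z_{α/2}
z_β = 0.35 · √19 - 1.645
z_β = 0.35 · 4.359 - 1.645
z_β = -0.119

Power = Φ(z_β) = Φ(-0.119) ≈ 0.453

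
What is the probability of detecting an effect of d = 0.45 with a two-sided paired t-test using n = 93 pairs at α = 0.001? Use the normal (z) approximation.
Power ≈ 0.85

Power calculation (paired t-test, normal approximation):
z_β = d · √n - z_{α/2}
z_β = 0.45 · √93 - 3.291
z_β = 0.45 · 9.644 - 3.291
z_β = 1.049

Power = Φ(z_β) = Φ(1.049) ≈ 0.853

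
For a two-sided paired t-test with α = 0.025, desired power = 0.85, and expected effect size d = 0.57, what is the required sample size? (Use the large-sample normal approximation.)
n = 34 pairs

Sample size formula (paired t-test, normal approximation):
n = ((z_{α/2} + z_β) / d)²

z_{α/2} = 2.241 (for α = 0.025, two-sided)
z_β = 1.036 (for power = 0.85)
d = 0.57

n = ((2.241 + 1.036) / 0.57)²
n = (5.749)²
n ≈ 33.05
Round up to the next whole number: n = 34 pairs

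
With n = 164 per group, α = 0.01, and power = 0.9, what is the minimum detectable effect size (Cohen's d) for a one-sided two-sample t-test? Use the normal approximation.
d ≈ 0.40

Minimum detectable effect (two-sample t-test, normal approximation):
d = (z_α + z_β) / √(n/2)
d = (2.326 + 1.282) / √(164/2)
d = 3.608 / 9.055
d ≈ 0.40

By Cohen's convention (0.2 small / 0.5 medium / 0.8 large): small effect.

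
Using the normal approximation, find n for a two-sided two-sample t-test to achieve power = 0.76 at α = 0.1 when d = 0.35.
n = 91 per group

Sample size formula (two-sample t-test, normal approximation):
n = 2 · ((z_{α/2} + z_β) / d)²

z_{α/2} = 1.645 (for α = 0.1, two-sided)
z_β = 0.706 (for power = 0.76)
d = 0.35

n = 2 · ((1.645 + 0.706) / 0.35)²
n = 2 · (6.717)²
n ≈ 90.24
Round up to the next whole number: n = 91 per group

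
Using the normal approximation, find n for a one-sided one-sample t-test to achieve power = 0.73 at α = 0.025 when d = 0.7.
n = 14

Sample size formula (one-sample t-test, normal approximation):
n = ((z_α + z_β) / d)²

z_α = 1.960 (for α = 0.025, one-sided)
z_β = 0.613 (for power = 0.73)
d = 0.7

n = ((1.960 + 0.613) / 0.7)²
n = (3.676)²
n ≈ 13.51
Round up to the next whole number: n = 14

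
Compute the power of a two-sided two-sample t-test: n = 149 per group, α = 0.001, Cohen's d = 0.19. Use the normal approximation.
Power ≈ 0.05

Power calculation (two-sample t-test, normal approximation):
z_β = d · √(n/2) - z_{α/2}
z_β = 0.19 · √(149/2) - 3.291
z_β = 0.19 · 8.631 - 3.291
z_β = -1.651

Power = Φ(z_β) = Φ(-1.651) ≈ 0.049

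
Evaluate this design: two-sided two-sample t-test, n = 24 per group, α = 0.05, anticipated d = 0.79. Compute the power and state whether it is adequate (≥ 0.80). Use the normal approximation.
Power ≈ 0.78; the study is underpowered (power < 0.80)

Power calculation (two-sample t-test, normal approximation):
z_β = d · √(n/2) - z_{α/2}
z_β = 0.79 · √(24/2) - 1.960
z_β = 0.79 · 3.464 - 1.960
z_β = 0.777

Power = Φ(z_β) = Φ(0.777) ≈ 0.781

Effect size d = 0.79 is medium by Cohen's convention (0.2/0.5/0.8).

Threshold: power ≥ 0.80 is conventionally adequate.
Power ≈ 0.78 → the study is underpowered (power < 0.80).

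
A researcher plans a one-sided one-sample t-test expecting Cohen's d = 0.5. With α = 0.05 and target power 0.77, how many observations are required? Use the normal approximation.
n = 23

Sample size formula (one-sample t-test, normal approximation):
n = ((z_α + z_β) / d)²

z_α = 1.645 (for α = 0.05, one-sided)
z_β = 0.739 (for power = 0.77)
d = 0.5

n = ((1.645 + 0.739) / 0.5)²
n = (4.768)²
n ≈ 22.73
Round up to the next whole number: n = 23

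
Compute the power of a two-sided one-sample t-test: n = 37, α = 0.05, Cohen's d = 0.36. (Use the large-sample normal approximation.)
Power ≈ 0.59

Power calculation (one-sample t-test, normal approximation):
z_β = d · √n - z_{α/2}
z_β = 0.36 · √37 - 1.960
z_β = 0.36 · 6.083 - 1.960
z_β = 0.230

Power = Φ(z_β) = Φ(0.230) ≈ 0.591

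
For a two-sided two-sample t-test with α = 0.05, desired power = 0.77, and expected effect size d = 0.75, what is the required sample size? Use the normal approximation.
n = 26 per group

Sample size formula (two-sample t-test, normal approximation):
n = 2 · ((z_{α/2} + z_β) / d)²

z_{α/2} = 1.960 (for α = 0.05, two-sided)
z_β = 0.739 (for power = 0.77)
d = 0.75

n = 2 · ((1.960 + 0.739) / 0.75)²
n = 2 · (3.599)²
n ≈ 25.91
Round up to the next whole number: n = 26 per group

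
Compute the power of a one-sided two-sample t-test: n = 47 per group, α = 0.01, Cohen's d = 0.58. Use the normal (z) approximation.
Power ≈ 0.69

Power calculation (two-sample t-test, normal approximation):
z_β = d · √(n/2) - z_α
z_β = 0.58 · √(47/2) - 2.326
z_β = 0.58 · 4.848 - 2.326
z_β = 0.485

Power = Φ(z_β) = Φ(0.485) ≈ 0.686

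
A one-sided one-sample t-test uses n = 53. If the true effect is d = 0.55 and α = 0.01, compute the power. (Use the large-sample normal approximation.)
Power ≈ 0.95

Power calculation (one-sample t-test, normal approximation):
z_β = d · √n - z_α
z_β = 0.55 · √53 - 2.326
z_β = 0.55 · 7.280 - 2.326
z_β = 1.678

Power = Φ(z_β) = Φ(1.678) ≈ 0.953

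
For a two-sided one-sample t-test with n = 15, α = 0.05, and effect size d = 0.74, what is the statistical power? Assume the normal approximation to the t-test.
Power ≈ 0.82

Power calculation (one-sample t-test, normal approximation):
z_β = d · √n - z_{α/2}
z_β = 0.74 · √15 - 1.960
z_β = 0.74 · 3.873 - 1.960
z_β = 0.906

Power = Φ(z_β) = Φ(0.906) ≈ 0.818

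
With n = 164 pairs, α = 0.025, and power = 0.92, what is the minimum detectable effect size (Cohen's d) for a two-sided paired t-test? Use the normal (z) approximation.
d ≈ 0.28

Minimum detectable effect (paired t-test, normal approximation):
d = (z_{α/2} + z_β) / √n
d = (2.241 + 1.405) / √164
d = 3.646 / 12.806
d ≈ 0.28

By Cohen's convention (0.2 small / 0.5 medium / 0.8 large): small effect.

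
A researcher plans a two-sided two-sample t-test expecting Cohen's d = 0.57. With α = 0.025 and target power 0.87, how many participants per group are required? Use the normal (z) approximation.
n = 70 per group

Sample size formula (two-sample t-test, normal approximation):
n = 2 · ((z_{α/2} + z_β) / d)²

z_{α/2} = 2.241 (for α = 0.025, two-sided)
z_β = 1.126 (for power = 0.87)
d = 0.57

n = 2 · ((2.241 + 1.126) / 0.57)²
n = 2 · (5.907)²
n ≈ 69.79
Round up to the next whole number: n = 70 per group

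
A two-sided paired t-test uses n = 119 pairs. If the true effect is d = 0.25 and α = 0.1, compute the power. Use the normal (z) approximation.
Power ≈ 0.86

Power calculation (paired t-test, normal approximation):
z_β = d · √n - z_{α/2}
z_β = 0.25 · √119 - 1.645
z_β = 0.25 · 10.909 - 1.645
z_β = 1.082

Power = Φ(z_β) = Φ(1.082) ≈ 0.860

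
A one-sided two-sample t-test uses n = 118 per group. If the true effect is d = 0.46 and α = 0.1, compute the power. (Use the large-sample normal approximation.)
Power ≈ 0.99

Power calculation (two-sample t-test, normal approximation):
z_β = d · √(n/2) - z_α
z_β = 0.46 · √(118/2) - 1.282
z_β = 0.46 · 7.681 - 1.282
z_β = 2.252

Power = Φ(z_β) = Φ(2.252) ≈ 0.988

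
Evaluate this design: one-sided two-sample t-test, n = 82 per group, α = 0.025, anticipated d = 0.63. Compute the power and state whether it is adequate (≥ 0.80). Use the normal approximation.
Power ≈ 0.98; the study is adequately powered (power ≥ 0.80)

Power calculation (two-sample t-test, normal approximation):
z_β = d · √(n/2) - z_α
z_β = 0.63 · √(82/2) - 1.960
z_β = 0.63 · 6.403 - 1.960
z_β = 2.074

Power = Φ(z_β) = Φ(2.074) ≈ 0.981

Effect size d = 0.63 is medium by Cohen's convention (0.2/0.5/0.8).

Threshold: power ≥ 0.80 is conventionally adequate.
Power ≈ 0.98 → the study is adequately powered (power ≥ 0.80).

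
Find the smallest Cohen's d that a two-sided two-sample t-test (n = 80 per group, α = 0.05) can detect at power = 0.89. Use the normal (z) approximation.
d ≈ 0.50

Minimum detectable effect (two-sample t-test, normal approximation):
d = (z_{α/2} + z_β) / √(n/2)
d = (1.960 + 1.227) / √(80/2)
d = 3.186 / 6.325
d ≈ 0.50

By Cohen's convention (0.2 small / 0.5 medium / 0.8 large): medium effect.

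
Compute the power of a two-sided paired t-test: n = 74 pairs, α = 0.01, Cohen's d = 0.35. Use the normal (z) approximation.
Power ≈ 0.67

Power calculation (paired t-test, normal approximation):
z_β = d · √n - z_{α/2}
z_β = 0.35 · √74 - 2.576
z_β = 0.35 · 8.602 - 2.576
z_β = 0.435

Power = Φ(z_β) = Φ(0.435) ≈ 0.668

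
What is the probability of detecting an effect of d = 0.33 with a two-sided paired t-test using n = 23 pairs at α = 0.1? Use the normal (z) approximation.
Power ≈ 0.48

Power calculation (paired t-test, normal approximation):
z_β = d · √n - z_{α/2}
z_β = 0.33 · √23 - 1.645
z_β = 0.33 · 4.796 - 1.645
z_β = -0.062

Power = Φ(z_β) = Φ(-0.062) ≈ 0.475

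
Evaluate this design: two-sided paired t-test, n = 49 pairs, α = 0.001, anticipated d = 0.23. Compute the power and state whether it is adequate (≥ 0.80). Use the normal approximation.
Power ≈ 0.05; the study is underpowered (power < 0.80)

Power calculation (paired t-test, normal approximation):
z_β = d · √n - z_{α/2}
z_β = 0.23 · √49 - 3.291
z_β = 0.23 · 7.000 - 3.291
z_β = -1.681

Power = Φ(z_β) = Φ(-1.681) ≈ 0.046

Effect size d = 0.23 is small by Cohen's convention (0.2/0.5/0.8).

Threshold: power ≥ 0.80 is conventionally adequate.
Power ≈ 0.05 → the study is underpowered (power < 0.80).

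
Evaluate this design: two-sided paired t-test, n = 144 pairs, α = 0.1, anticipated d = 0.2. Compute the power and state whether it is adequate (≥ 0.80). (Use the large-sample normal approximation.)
Power ≈ 0.77; the study is underpowered (power < 0.80)

Power calculation (paired t-test, normal approximation):
z_β = d · √n - z_{α/2}
z_β = 0.2 · √144 - 1.645
z_β = 0.2 · 12.000 - 1.645
z_β = 0.755

Power = Φ(z_β) = Φ(0.755) ≈ 0.775

Effect size d = 0.2 is small by Cohen's convention (0.2/0.5/0.8).

Threshold: power ≥ 0.80 is conventionally adequate.
Power ≈ 0.77 → the study is underpowered (power < 0.80).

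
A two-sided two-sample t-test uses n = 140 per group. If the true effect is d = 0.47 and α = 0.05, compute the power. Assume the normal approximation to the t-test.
Power ≈ 0.98

Power calculation (two-sample t-test, normal approximation):
z_β = d · √(n/2) - z_{α/2}
z_β = 0.47 · √(140/2) - 1.960
z_β = 0.47 · 8.367 - 1.960
z_β = 1.972

Power = Φ(z_β) = Φ(1.972) ≈ 0.976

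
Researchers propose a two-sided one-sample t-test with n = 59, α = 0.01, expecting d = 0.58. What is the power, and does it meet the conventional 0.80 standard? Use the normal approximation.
Power ≈ 0.97; the study is adequately powered (power ≥ 0.80)

Power calculation (one-sample t-test, normal approximation):
z_β = d · √n - z_{α/2}
z_β = 0.58 · √59 - 2.576
z_β = 0.58 · 7.681 - 2.576
z_β = 1.879

Power = Φ(z_β) = Φ(1.879) ≈ 0.970

Effect size d = 0.58 is medium by Cohen's convention (0.2/0.5/0.8).

Threshold: power ≥ 0.80 is conventionally adequate.
Power ≈ 0.97 → the study is adequately powered (power ≥ 0.80).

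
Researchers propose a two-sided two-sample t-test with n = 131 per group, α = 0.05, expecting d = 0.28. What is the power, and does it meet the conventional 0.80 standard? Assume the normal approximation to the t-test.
Power ≈ 0.62; the study is underpowered (power < 0.80)

Power calculation (two-sample t-test, normal approximation):
z_β = d · √(n/2) - z_{α/2}
z_β = 0.28 · √(131/2) - 1.960
z_β = 0.28 · 8.093 - 1.960
z_β = 0.306

Power = Φ(z_β) = Φ(0.306) ≈ 0.620

Effect size d = 0.28 is small by Cohen's convention (0.2/0.5/0.8).

Threshold: power ≥ 0.80 is conventionally adequate.
Power ≈ 0.62 → the study is underpowered (power < 0.80).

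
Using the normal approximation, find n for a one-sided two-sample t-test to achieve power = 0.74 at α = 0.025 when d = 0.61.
n = 37 per group

Sample size formula (two-sample t-test, normal approximation):
n = 2 · ((z_α + z_β) / d)²

z_α = 1.960 (for α = 0.025, one-sided)
z_β = 0.643 (for power = 0.74)
d = 0.61

n = 2 · ((1.960 + 0.643) / 0.61)²
n = 2 · (4.267)²
n ≈ 36.41
Round up to the next whole number: n = 37 per group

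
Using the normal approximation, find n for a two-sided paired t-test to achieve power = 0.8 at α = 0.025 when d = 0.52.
n = 36 pairs

Sample size formula (paired t-test, normal approximation):
n = ((z_{α/2} + z_β) / d)²

z_{α/2} = 2.241 (for α = 0.025, two-sided)
z_β = 0.842 (for power = 0.8)
d = 0.52

n = ((2.241 + 0.842) / 0.52)²
n = (5.929)²
n ≈ 35.15
Round up to the next whole number: n = 36 pairs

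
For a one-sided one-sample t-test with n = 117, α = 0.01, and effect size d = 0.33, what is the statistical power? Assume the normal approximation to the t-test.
Power ≈ 0.89

Power calculation (one-sample t-test, normal approximation):
z_β = d · √n - z_α
z_β = 0.33 · √117 - 2.326
z_β = 0.33 · 10.817 - 2.326
z_β = 1.243

Power = Φ(z_β) = Φ(1.243) ≈ 0.893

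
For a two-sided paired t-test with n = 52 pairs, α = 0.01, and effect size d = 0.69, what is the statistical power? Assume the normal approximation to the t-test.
Power ≈ 0.99

Power calculation (paired t-test, normal approximation):
z_β = d · √n - z_{α/2}
z_β = 0.69 · √52 - 2.576
z_β = 0.69 · 7.211 - 2.576
z_β = 2.400

Power = Φ(z_β) = Φ(2.400) ≈ 0.992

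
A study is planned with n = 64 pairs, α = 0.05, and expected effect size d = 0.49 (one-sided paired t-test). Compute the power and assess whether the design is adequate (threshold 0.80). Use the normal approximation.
Power ≈ 0.99; the study is adequately powered (power ≥ 0.80)

Power calculation (paired t-test, normal approximation):
z_β = d · √n - z_α
z_β = 0.49 · √64 - 1.645
z_β = 0.49 · 8.000 - 1.645
z_β = 2.275

Power = Φ(z_β) = Φ(2.275) ≈ 0.989

Effect size d = 0.49 is small by Cohen's convention (0.2/0.5/0.8).

Threshold: power ≥ 0.80 is conventionally adequate.
Power ≈ 0.99 → the study is adequately powered (power ≥ 0.80).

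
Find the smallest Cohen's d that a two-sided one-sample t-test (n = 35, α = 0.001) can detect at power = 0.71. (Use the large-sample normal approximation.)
d ≈ 0.65

Minimum detectable effect (one-sample t-test, normal approximation):
d = (z_{α/2} + z_β) / √n
d = (3.291 + 0.553) / √35
d = 3.844 / 5.916
d ≈ 0.65

By Cohen's convention (0.2 small / 0.5 medium / 0.8 large): medium effect.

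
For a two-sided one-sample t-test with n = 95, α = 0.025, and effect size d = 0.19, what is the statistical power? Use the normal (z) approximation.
Power ≈ 0.35

Power calculation (one-sample t-test, normal approximation):
z_β = d · √n - z_{α/2}
z_β = 0.19 · √95 - 2.241
z_β = 0.19 · 9.747 - 2.241
z_β = -0.390

Power = Φ(z_β) = Φ(-0.390) ≈ 0.348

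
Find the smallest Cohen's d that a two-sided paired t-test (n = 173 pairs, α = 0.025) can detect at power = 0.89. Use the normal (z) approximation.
d ≈ 0.26

Minimum detectable effect (paired t-test, normal approximation):
d = (z_{α/2} + z_β) / √n
d = (2.241 + 1.227) / √173
d = 3.468 / 13.153
d ≈ 0.26

By Cohen's convention (0.2 small / 0.5 medium / 0.8 large): small effect.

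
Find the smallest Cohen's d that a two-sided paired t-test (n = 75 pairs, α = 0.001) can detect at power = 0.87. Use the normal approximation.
d ≈ 0.51

Minimum detectable effect (paired t-test, normal approximation):
d = (z_{α/2} + z_β) / √n
d = (3.291 + 1.126) / √75
d = 4.417 / 8.660
d ≈ 0.51

By Cohen's convention (0.2 small / 0.5 medium / 0.8 large): medium effect.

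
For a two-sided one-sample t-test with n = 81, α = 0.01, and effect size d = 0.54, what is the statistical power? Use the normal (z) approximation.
Power ≈ 0.99

Power calculation (one-sample t-test, normal approximation):
z_β = d · √n - z_{α/2}
z_β = 0.54 · √81 - 2.576
z_β = 0.54 · 9.000 - 2.576
z_β = 2.284

Power = Φ(z_β) = Φ(2.284) ≈ 0.989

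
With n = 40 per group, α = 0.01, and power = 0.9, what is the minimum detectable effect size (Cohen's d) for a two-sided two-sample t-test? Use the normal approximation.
d ≈ 0.86

Minimum detectable effect (two-sample t-test, normal approximation):
d = (z_{α/2} + z_β) / √(n/2)
d = (2.576 + 1.282) / √(40/2)
d = 3.857 / 4.472
d ≈ 0.86

By Cohen's convention (0.2 small / 0.5 medium / 0.8 large): large effect.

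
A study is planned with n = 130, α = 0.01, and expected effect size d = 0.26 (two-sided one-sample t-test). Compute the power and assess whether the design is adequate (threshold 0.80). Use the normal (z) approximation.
Power ≈ 0.65; the study is underpowered (power < 0.80)

Power calculation (one-sample t-test, normal approximation):
z_β = d · √n - z_{α/2}
z_β = 0.26 · √130 - 2.576
z_β = 0.26 · 11.402 - 2.576
z_β = 0.389

Power = Φ(z_β) = Φ(0.389) ≈ 0.651

Effect size d = 0.26 is small by Cohen's convention (0.2/0.5/0.8).

Threshold: power ≥ 0.80 is conventionally adequate.
Power ≈ 0.65 → the study is underpowered (power < 0.80).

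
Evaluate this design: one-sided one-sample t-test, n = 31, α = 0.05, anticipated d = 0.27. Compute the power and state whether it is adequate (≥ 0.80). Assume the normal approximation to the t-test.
Power ≈ 0.44; the study is underpowered (power < 0.80)

Power calculation (one-sample t-test, normal approximation):
z_β = d · √n - z_α
z_β = 0.27 · √31 - 1.645
z_β = 0.27 · 5.568 - 1.645
z_β = -0.142

Power = Φ(z_β) = Φ(-0.142) ≈ 0.444

Effect size d = 0.27 is small by Cohen's convention (0.2/0.5/0.8).

Threshold: power ≥ 0.80 is conventionally adequate.
Power ≈ 0.44 → the study is underpowered (power < 0.80).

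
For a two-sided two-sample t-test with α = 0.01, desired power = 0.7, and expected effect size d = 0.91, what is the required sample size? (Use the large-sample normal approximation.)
n = 24 per group

Sample size formula (two-sample t-test, normal approximation):
n = 2 · ((z_{α/2} + z_β) / d)²

z_{α/2} = 2.576 (for α = 0.01, two-sided)
z_β = 0.524 (for power = 0.7)
d = 0.91

n = 2 · ((2.576 + 0.524) / 0.91)²
n = 2 · (3.407)²
n ≈ 23.22
Round up to the next whole number: n = 24 per group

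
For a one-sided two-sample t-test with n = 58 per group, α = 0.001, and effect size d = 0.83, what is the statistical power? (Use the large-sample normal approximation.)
Power ≈ 0.92

Power calculation (two-sample t-test, normal approximation):
z_β = d · √(n/2) - z_α
z_β = 0.83 · √(58/2) - 3.090
z_β = 0.83 · 5.385 - 3.090
z_β = 1.379

Power = Φ(z_β) = Φ(1.379) ≈ 0.916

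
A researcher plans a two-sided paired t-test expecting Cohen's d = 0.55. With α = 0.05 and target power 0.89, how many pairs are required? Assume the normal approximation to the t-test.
n = 34 pairs

Sample size formula (paired t-test, normal approximation):
n = ((z_{α/2} + z_β) / d)²

z_{α/2} = 1.960 (for α = 0.05, two-sided)
z_β = 1.227 (for power = 0.89)
d = 0.55

n = ((1.960 + 1.227) / 0.55)²
n = (5.795)²
n ≈ 33.58
Round up to the next whole number: n = 34 pairs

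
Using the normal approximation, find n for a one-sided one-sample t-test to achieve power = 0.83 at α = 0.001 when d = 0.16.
n = 639

Sample size formula (one-sample t-test, normal approximation):
n = ((z_α + z_β) / d)²

z_α = 3.090 (for α = 0.001, one-sided)
z_β = 0.954 (for power = 0.83)
d = 0.16

n = ((3.090 + 0.954) / 0.16)²
n = (25.275)²
n ≈ 638.83
Round up to the next whole number: n = 639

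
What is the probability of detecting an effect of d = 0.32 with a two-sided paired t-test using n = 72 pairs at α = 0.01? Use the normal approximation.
Power ≈ 0.56

Power calculation (paired t-test, normal approximation):
z_β = d · √n - z_{α/2}
z_β = 0.32 · √72 - 2.576
z_β = 0.32 · 8.485 - 2.576
z_β = 0.139

Power = Φ(z_β) = Φ(0.139) ≈ 0.555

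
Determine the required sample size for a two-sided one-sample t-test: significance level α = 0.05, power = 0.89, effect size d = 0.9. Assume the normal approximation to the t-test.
n = 13

Sample size formula (one-sample t-test, normal approximation):
n = ((z_{α/2} + z_β) / d)²

z_{α/2} = 1.960 (for α = 0.05, two-sided)
z_β = 1.227 (for power = 0.89)
d = 0.9

n = ((1.960 + 1.227) / 0.9)²
n = (3.541)²
n ≈ 12.54
Round up to the next whole number: n = 13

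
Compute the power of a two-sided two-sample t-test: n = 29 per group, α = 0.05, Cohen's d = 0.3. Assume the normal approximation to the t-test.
Power ≈ 0.21

Power calculation (two-sample t-test, normal approximation):
z_β = d · √(n/2) - z_{α/2}
z_β = 0.3 · √(29/2) - 1.960
z_β = 0.3 · 3.808 - 1.960
z_β = -0.818

Power = Φ(z_β) = Φ(-0.818) ≈ 0.207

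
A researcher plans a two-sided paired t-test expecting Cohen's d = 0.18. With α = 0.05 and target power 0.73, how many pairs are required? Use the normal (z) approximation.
n = 205 pairs

Sample size formula (paired t-test, normal approximation):
n = ((z_{α/2} + z_β) / d)²

z_{α/2} = 1.960 (for α = 0.05, two-sided)
z_β = 0.613 (for power = 0.73)
d = 0.18

n = ((1.960 + 0.613) / 0.18)²
n = (14.294)²
n ≈ 204.32
Round up to the next whole number: n = 205 pairs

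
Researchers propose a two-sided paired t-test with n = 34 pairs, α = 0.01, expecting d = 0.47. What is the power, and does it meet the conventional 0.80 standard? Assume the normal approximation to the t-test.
Power ≈ 0.57; the study is underpowered (power < 0.80)

Power calculation (paired t-test, normal approximation):
z_β = d · √n - z_{α/2}
z_β = 0.47 · √34 - 2.576
z_β = 0.47 · 5.831 - 2.576
z_β = 0.165

Power = Φ(z_β) = Φ(0.165) ≈ 0.565

Effect size d = 0.47 is small by Cohen's convention (0.2/0.5/0.8).

Threshold: power ≥ 0.80 is conventionally adequate.
Power ≈ 0.57 → the study is underpowered (power < 0.80).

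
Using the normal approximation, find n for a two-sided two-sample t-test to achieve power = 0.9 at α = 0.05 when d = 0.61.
n = 57 per group

Sample size formula (two-sample t-test, normal approximation):
n = 2 · ((z_{α/2} + z_β) / d)²

z_{α/2} = 1.960 (for α = 0.05, two-sided)
z_β = 1.282 (for power = 0.9)
d = 0.61

n = 2 · ((1.960 + 1.282) / 0.61)²
n = 2 · (5.315)²
n ≈ 56.50
Round up to the next whole number: n = 57 per group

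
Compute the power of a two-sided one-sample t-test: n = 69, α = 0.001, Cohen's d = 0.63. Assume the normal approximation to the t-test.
Power ≈ 0.97

Power calculation (one-sample t-test, normal approximation):
z_β = d · √n - z_{α/2}
z_β = 0.63 · √69 - 3.291
z_β = 0.63 · 8.307 - 3.291
z_β = 1.943

Power = Φ(z_β) = Φ(1.943) ≈ 0.974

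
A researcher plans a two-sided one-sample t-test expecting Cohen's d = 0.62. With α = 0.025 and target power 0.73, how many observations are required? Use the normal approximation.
n = 22

Sample size formula (one-sample t-test, normal approximation):
n = ((z_{α/2} + z_β) / d)²

z_{α/2} = 2.241 (for α = 0.025, two-sided)
z_β = 0.613 (for power = 0.73)
d = 0.62

n = ((2.241 + 0.613) / 0.62)²
n = (4.603)²
n ≈ 21.19
Round up to the next whole number: n = 22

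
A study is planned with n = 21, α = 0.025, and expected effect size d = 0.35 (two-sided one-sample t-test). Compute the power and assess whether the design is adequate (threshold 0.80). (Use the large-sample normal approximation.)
Power ≈ 0.26; the study is underpowered (power < 0.80)

Power calculation (one-sample t-test, normal approximation):
z_β = d · √n - z_{α/2}
z_β = 0.35 · √21 - 2.241
z_β = 0.35 · 4.583 - 2.241
z_β = -0.638

Power = Φ(z_β) = Φ(-0.638) ≈ 0.262

Effect size d = 0.35 is small by Cohen's convention (0.2/0.5/0.8).

Threshold: power ≥ 0.80 is conventionally adequate.
Power ≈ 0.26 → the study is underpowered (power < 0.80).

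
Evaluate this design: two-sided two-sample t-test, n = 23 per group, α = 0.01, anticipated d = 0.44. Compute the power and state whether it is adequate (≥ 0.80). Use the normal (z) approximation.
Power ≈ 0.14; the study is underpowered (power < 0.80)

Power calculation (two-sample t-test, normal approximation):
z_β = d · √(n/2) - z_{α/2}
z_β = 0.44 · √(23/2) - 2.576
z_β = 0.44 · 3.391 - 2.576
z_β = -1.084

Power = Φ(z_β) = Φ(-1.084) ≈ 0.139

Effect size d = 0.44 is small by Cohen's convention (0.2/0.5/0.8).

Threshold: power ≥ 0.80 is conventionally adequate.
Power ≈ 0.14 → the study is underpowered (power < 0.80).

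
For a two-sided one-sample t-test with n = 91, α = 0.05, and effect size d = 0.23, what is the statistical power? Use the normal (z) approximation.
Power ≈ 0.59

Power calculation (one-sample t-test, normal approximation):
z_β = d · √n - z_{α/2}
z_β = 0.23 · √91 - 1.960
z_β = 0.23 · 9.539 - 1.960
z_β = 0.234

Power = Φ(z_β) = Φ(0.234) ≈ 0.593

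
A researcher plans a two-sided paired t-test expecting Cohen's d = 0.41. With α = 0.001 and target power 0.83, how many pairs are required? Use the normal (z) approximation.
n = 108 pairs

Sample size formula (paired t-test, normal approximation):
n = ((z_{α/2} + z_β) / d)²

z_{α/2} = 3.291 (for α = 0.001, two-sided)
z_β = 0.954 (for power = 0.83)
d = 0.41

n = ((3.291 + 0.954) / 0.41)²
n = (10.354)²
n ≈ 107.21
Round up to the next whole number: n = 108 pairs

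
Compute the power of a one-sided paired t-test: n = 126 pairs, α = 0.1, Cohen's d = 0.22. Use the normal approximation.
Power ≈ 0.88

Power calculation (paired t-test, normal approximation):
z_β = d · √n - z_α
z_β = 0.22 · √126 - 1.282
z_β = 0.22 · 11.225 - 1.282
z_β = 1.188

Power = Φ(z_β) = Φ(1.188) ≈ 0.883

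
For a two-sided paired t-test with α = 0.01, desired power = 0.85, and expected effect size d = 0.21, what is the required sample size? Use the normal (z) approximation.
n = 296 pairs

Sample size formula (paired t-test, normal approximation):
n = ((z_{α/2} + z_β) / d)²

z_{α/2} = 2.576 (for α = 0.01, two-sided)
z_β = 1.036 (for power = 0.85)
d = 0.21

n = ((2.576 + 1.036) / 0.21)²
n = (17.200)²
n ≈ 295.84
Round up to the next whole number: n = 296 pairs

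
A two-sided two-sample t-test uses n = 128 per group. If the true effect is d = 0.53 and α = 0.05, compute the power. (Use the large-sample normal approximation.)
Power ≈ 0.99

Power calculation (two-sample t-test, normal approximation):
z_β = d · √(n/2) - z_{α/2}
z_β = 0.53 · √(128/2) - 1.960
z_β = 0.53 · 8.000 - 1.960
z_β = 2.280

Power = Φ(z_β) = Φ(2.280) ≈ 0.989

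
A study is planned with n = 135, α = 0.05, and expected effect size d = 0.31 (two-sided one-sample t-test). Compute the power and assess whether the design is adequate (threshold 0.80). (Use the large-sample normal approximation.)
Power ≈ 0.95; the study is adequately powered (power ≥ 0.80)

Power calculation (one-sample t-test, normal approximation):
z_β = d · √n - z_{α/2}
z_β = 0.31 · √135 - 1.960
z_β = 0.31 · 11.619 - 1.960
z_β = 1.642

Power = Φ(z_β) = Φ(1.642) ≈ 0.950

Effect size d = 0.31 is small by Cohen's convention (0.2/0.5/0.8).

Threshold: power ≥ 0.80 is conventionally adequate.
Power ≈ 0.95 → the study is adequately powered (power ≥ 0.80).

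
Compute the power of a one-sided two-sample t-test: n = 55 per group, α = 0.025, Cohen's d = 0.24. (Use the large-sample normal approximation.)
Power ≈ 0.24

Power calculation (two-sample t-test, normal approximation):
z_β = d · √(n/2) - z_α
z_β = 0.24 · √(55/2) - 1.960
z_β = 0.24 · 5.244 - 1.960
z_β = -0.701

Power = Φ(z_β) = Φ(-0.701) ≈ 0.242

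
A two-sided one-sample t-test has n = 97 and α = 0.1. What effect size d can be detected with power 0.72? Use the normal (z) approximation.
d ≈ 0.23

Minimum detectable effect (one-sample t-test, normal approximation):
d = (z_{α/2} + z_β) / √n
d = (1.645 + 0.583) / √97
d = 2.228 / 9.849
d ≈ 0.23

By Cohen's convention (0.2 small / 0.5 medium / 0.8 large): small effect.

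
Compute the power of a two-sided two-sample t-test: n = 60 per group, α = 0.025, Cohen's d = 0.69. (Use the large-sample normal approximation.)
Power ≈ 0.94

Power calculation (two-sample t-test, normal approximation):
z_β = d · √(n/2) - z_{α/2}
z_β = 0.69 · √(60/2) - 2.241
z_β = 0.69 · 5.477 - 2.241
z_β = 1.538

Power = Φ(z_β) = Φ(1.538) ≈ 0.938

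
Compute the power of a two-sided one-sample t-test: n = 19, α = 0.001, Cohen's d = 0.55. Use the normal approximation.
Power ≈ 0.19

Power calculation (one-sample t-test, normal approximation):
z_β = d · √n - z_{α/2}
z_β = 0.55 · √19 - 3.291
z_β = 0.55 · 4.359 - 3.291
z_β = -0.893

Power = Φ(z_β) = Φ(-0.893) ≈ 0.186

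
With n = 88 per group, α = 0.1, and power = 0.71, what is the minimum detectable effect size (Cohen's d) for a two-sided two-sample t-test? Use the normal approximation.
d ≈ 0.33

Minimum detectable effect (two-sample t-test, normal approximation):
d = (z_{α/2} + z_β) / √(n/2)
d = (1.645 + 0.553) / √(88/2)
d = 2.198 / 6.633
d ≈ 0.33

By Cohen's convention (0.2 small / 0.5 medium / 0.8 large): small effect.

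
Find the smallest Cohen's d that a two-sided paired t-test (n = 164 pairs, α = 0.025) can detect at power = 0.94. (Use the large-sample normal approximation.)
d ≈ 0.30

Minimum detectable effect (paired t-test, normal approximation):
d = (z_{α/2} + z_β) / √n
d = (2.241 + 1.555) / √164
d = 3.796 / 12.806
d ≈ 0.30

By Cohen's convention (0.2 small / 0.5 medium / 0.8 large): small effect.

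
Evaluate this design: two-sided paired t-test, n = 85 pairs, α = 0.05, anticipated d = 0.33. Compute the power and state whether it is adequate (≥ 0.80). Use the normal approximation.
Power ≈ 0.86; the study is adequately powered (power ≥ 0.80)

Power calculation (paired t-test, normal approximation):
z_β = d · √n - z_{α/2}
z_β = 0.33 · √85 - 1.960
z_β = 0.33 · 9.220 - 1.960
z_β = 1.082

Power = Φ(z_β) = Φ(1.082) ≈ 0.860

Effect size d = 0.33 is small by Cohen's convention (0.2/0.5/0.8).

Threshold: power ≥ 0.80 is conventionally adequate.
Power ≈ 0.86 → the study is adequately powered (power ≥ 0.80).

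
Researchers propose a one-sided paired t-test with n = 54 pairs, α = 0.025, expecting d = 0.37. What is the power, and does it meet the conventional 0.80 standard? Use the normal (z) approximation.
Power ≈ 0.78; the study is underpowered (power < 0.80)

Power calculation (paired t-test, normal approximation):
z_β = d · √n - z_α
z_β = 0.37 · √54 - 1.960
z_β = 0.37 · 7.348 - 1.960
z_β = 0.759

Power = Φ(z_β) = Φ(0.759) ≈ 0.776

Effect size d = 0.37 is small by Cohen's convention (0.2/0.5/0.8).

Threshold: power ≥ 0.80 is conventionally adequate.
Power ≈ 0.78 → the study is underpowered (power < 0.80).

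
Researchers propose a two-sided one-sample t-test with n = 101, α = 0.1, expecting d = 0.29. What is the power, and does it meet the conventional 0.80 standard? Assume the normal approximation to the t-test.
Power ≈ 0.90; the study is adequately powered (power ≥ 0.80)

Power calculation (one-sample t-test, normal approximation):
z_β = d · √n - z_{α/2}
z_β = 0.29 · √101 - 1.645
z_β = 0.29 · 10.050 - 1.645
z_β = 1.270

Power = Φ(z_β) = Φ(1.270) ≈ 0.898

Effect size d = 0.29 is small by Cohen's convention (0.2/0.5/0.8).

Threshold: power ≥ 0.80 is conventionally adequate.
Power ≈ 0.90 → the study is adequately powered (power ≥ 0.80).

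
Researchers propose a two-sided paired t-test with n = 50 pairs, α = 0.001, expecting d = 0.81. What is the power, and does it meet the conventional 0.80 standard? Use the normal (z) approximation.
Power ≈ 0.99; the study is adequately powered (power ≥ 0.80)

Power calculation (paired t-test, normal approximation):
z_β = d · √n - z_{α/2}
z_β = 0.81 · √50 - 3.291
z_β = 0.81 · 7.071 - 3.291
z_β = 2.437

Power = Φ(z_β) = Φ(2.437) ≈ 0.993

Effect size d = 0.81 is large by Cohen's convention (0.2/0.5/0.8).

Threshold: power ≥ 0.80 is conventionally adequate.
Power ≈ 0.99 → the study is adequately powered (power ≥ 0.80).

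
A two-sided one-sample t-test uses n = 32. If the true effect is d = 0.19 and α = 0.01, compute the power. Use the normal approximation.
Power ≈ 0.07

Power calculation (one-sample t-test, normal approximation):
z_β = d · √n - z_{α/2}
z_β = 0.19 · √32 - 2.576
z_β = 0.19 · 5.657 - 2.576
z_β = -1.501

Power = Φ(z_β) = Φ(-1.501) ≈ 0.067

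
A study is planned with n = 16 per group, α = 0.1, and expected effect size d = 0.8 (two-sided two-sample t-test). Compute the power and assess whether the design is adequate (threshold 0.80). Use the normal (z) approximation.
Power ≈ 0.73; the study is underpowered (power < 0.80)

Power calculation (two-sample t-test, normal approximation):
z_β = d · √(n/2) - z_{α/2}
z_β = 0.8 · √(16/2) - 1.645
z_β = 0.8 · 2.828 - 1.645
z_β = 0.618

Power = Φ(z_β) = Φ(0.618) ≈ 0.732

Effect size d = 0.8 is large by Cohen's convention (0.2/0.5/0.8).

Threshold: power ≥ 0.80 is conventionally adequate.
Power ≈ 0.73 → the study is underpowered (power < 0.80).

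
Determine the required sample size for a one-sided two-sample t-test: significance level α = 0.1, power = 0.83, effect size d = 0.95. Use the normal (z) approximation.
n = 12 per group

Sample size formula (two-sample t-test, normal approximation):
n = 2 · ((z_α + z_β) / d)²

z_α = 1.282 (for α = 0.1, one-sided)
z_β = 0.954 (for power = 0.83)
d = 0.95

n = 2 · ((1.282 + 0.954) / 0.95)²
n = 2 · (2.354)²
n ≈ 11.08
Round up to the next whole number: n = 12 per group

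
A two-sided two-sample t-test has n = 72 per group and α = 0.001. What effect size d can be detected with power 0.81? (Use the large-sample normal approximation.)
d ≈ 0.69

Minimum detectable effect (two-sample t-test, normal approximation):
d = (z_{α/2} + z_β) / √(n/2)
d = (3.291 + 0.878) / √(72/2)
d = 4.168 / 6.000
d ≈ 0.69

By Cohen's convention (0.2 small / 0.5 medium / 0.8 large): medium effect.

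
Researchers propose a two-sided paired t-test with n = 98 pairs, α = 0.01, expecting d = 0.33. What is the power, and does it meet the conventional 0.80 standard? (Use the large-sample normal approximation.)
Power ≈ 0.76; the study is underpowered (power < 0.80)

Power calculation (paired t-test, normal approximation):
z_β = d · √n - z_{α/2}
z_β = 0.33 · √98 - 2.576
z_β = 0.33 · 9.899 - 2.576
z_β = 0.691

Power = Φ(z_β) = Φ(0.691) ≈ 0.755

Effect size d = 0.33 is small by Cohen's convention (0.2/0.5/0.8).

Threshold: power ≥ 0.80 is conventionally adequate.
Power ≈ 0.76 → the study is underpowered (power < 0.80).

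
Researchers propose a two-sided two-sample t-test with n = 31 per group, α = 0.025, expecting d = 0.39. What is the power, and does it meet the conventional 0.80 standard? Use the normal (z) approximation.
Power ≈ 0.24; the study is underpowered (power < 0.80)

Power calculation (two-sample t-test, normal approximation):
z_β = d · √(n/2) - z_{α/2}
z_β = 0.39 · √(31/2) - 2.241
z_β = 0.39 · 3.937 - 2.241
z_β = -0.706

Power = Φ(z_β) = Φ(-0.706) ≈ 0.240

Effect size d = 0.39 is small by Cohen's convention (0.2/0.5/0.8).

Threshold: power ≥ 0.80 is conventionally adequate.
Power ≈ 0.24 → the study is underpowered (power < 0.80).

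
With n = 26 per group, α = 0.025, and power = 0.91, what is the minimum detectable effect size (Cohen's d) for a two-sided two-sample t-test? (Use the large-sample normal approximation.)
d ≈ 0.99

Minimum detectable effect (two-sample t-test, normal approximation):
d = (z_{α/2} + z_β) / √(n/2)
d = (2.241 + 1.341) / √(26/2)
d = 3.582 / 3.606
d ≈ 0.99

By Cohen's convention (0.2 small / 0.5 medium / 0.8 large): large effect.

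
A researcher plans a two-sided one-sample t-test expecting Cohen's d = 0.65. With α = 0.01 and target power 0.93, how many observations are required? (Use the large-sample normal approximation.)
n = 39

Sample size formula (one-sample t-test, normal approximation):
n = ((z_{α/2} + z_β) / d)²

z_{α/2} = 2.576 (for α = 0.01, two-sided)
z_β = 1.476 (for power = 0.93)
d = 0.65

n = ((2.576 + 1.476) / 0.65)²
n = (6.234)²
n ≈ 38.86
Round up to the next whole number: n = 39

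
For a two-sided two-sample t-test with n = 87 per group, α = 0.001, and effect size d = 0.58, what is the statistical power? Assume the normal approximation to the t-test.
Power ≈ 0.70

Power calculation (two-sample t-test, normal approximation):
z_β = d · √(n/2) - z_{α/2}
z_β = 0.58 · √(87/2) - 3.291
z_β = 0.58 · 6.595 - 3.291
z_β = 0.535

Power = Φ(z_β) = Φ(0.535) ≈ 0.704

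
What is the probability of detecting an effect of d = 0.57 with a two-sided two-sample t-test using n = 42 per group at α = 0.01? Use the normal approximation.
Power ≈ 0.51

Power calculation (two-sample t-test, normal approximation):
z_β = d · √(n/2) - z_{α/2}
z_β = 0.57 · √(42/2) - 2.576
z_β = 0.57 · 4.583 - 2.576
z_β = 0.036

Power = Φ(z_β) = Φ(0.036) ≈ 0.514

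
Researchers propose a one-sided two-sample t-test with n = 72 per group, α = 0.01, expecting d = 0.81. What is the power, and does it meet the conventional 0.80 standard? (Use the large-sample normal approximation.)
Power ≈ 0.99; the study is adequately powered (power ≥ 0.80)

Power calculation (two-sample t-test, normal approximation):
z_β = d · √(n/2) - z_α
z_β = 0.81 · √(72/2) - 2.326
z_β = 0.81 · 6.000 - 2.326
z_β = 2.534

Power = Φ(z_β) = Φ(2.534) ≈ 0.994

Effect size d = 0.81 is large by Cohen's convention (0.2/0.5/0.8).

Threshold: power ≥ 0.80 is conventionally adequate.
Power ≈ 0.99 → the study is adequately powered (power ≥ 0.80).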